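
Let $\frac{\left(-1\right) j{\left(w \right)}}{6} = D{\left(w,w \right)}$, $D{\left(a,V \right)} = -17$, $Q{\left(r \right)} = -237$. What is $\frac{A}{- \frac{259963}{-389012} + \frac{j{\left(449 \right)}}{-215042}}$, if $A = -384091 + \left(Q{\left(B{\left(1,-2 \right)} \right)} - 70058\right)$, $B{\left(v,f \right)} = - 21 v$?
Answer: $- \frac{19005584706679272}{27931642111} \approx -6.8043 \cdot 10^{5}$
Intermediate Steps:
$j{\left(w \right)} = 102$ ($j{\left(w \right)} = \left(-6\right) \left(-17\right) = 102$)
$A = -454386$ ($A = -384091 - 70295 = -454386$)
$\frac{A}{- \frac{259963}{-389012} + \frac{j{\left(449 \right)}}{-215042}} = - \frac{454386}{- \frac{259963}{-389012} + \frac{102}{-215042}} = - \frac{454386}{\left(-259963\right) \left(- \frac{1}{389012}\right) + 102 \left(- \frac{1}{215042}\right)} = - \frac{454386}{\frac{259963}{389012} - \frac{51}{107521}} = - \frac{454386}{\frac{27931642111}{41826959252}} = \left(-454386\right) \frac{41826959252}{27931642111} = - \frac{19005584706679272}{27931642111}$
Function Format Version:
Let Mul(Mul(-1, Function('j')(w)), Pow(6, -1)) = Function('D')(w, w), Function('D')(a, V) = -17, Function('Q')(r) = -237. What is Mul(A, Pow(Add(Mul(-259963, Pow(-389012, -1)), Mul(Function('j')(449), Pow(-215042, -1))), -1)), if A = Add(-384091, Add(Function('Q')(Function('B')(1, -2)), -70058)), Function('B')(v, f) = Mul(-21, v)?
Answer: Rational(-19005584706679272, 27931642111) ≈ -6.8043e+5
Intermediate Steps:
Function('j')(w) = 102 (Function('j')(w) = Mul(-6, -17) = 102)
A = -454386 (A = Add(-384091, Add(-237, -70058)) = Add(-384091, -70295) = -454386)
Mul(A, Pow(Add(Mul(-259963, Pow(-389012, -1)), Mul(Function('j')(449), Pow(-215042, -1))), -1)) = Mul(-454386, Pow(Add(Mul(-259963, Pow(-389012, -1)), Mul(102, Pow(-215042, -1))), -1)) = Mul(-454386, Pow(Add(Mul(-259963, Rational(-1, 389012)), Mul(102, Rational(-1, 215042))), -1)) = Mul(-454386, Pow(Add(Rational(259963, 389012), Rational(-51, 107521)), -1)) = Mul(-454386, Pow(Rational(27931642111, 41826959252), -1)) = Mul(-454386, Rational(41826959252, 27931642111)) = Rational(-19005584706679272, 27931642111)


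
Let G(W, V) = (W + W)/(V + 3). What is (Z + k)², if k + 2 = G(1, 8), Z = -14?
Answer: 30276/121 ≈ 250.21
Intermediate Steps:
G(W, V) = 2*W/(3 + V) (G(W, V) = (2*W)/(3 + V) = 2*W/(3 + V))
k = -20/11 (k = -2 + 2*1/(3 + 8) = -2 + 2*1/11 = -2 + 2*1*(1/11) = -2 + 2/11 = -20/11 ≈ -1.8182)
(Z + k)² = (-14 - 20/11)² = (-174/11)² = 30276/121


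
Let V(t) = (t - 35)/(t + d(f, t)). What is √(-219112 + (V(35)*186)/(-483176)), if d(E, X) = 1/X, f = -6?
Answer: 2*I*√54778 ≈ 468.09*I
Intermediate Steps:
V(t) = (-35 + t)/(t + 1/t) (V(t) = (t - 35)/(t + 1/t) = (-35 + t)/(t + 1/t))
√(-219112 + (V(35)*186)/(-483176)) = √(-219112 + ((35*(-35 + 35)/(1 + 35²))*186)/(-483176)) = √(-219112 + ((35*0/(1 + 1225))*186)*(-1/483176)) = √(-219112 + ((35*0/1226)*186)*(-1/483176)) = √(-219112 + ((35*(1/1226)*0)*186)*(-1/483176)) = √(-219112 + (0*186)*(-1/483176)) = √(-219112 + 0*(-1/483176)) = √(-219112 + 0) = √(-219112) = 2*I*√54778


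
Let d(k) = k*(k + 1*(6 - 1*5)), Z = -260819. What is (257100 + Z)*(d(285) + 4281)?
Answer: -319056729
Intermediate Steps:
d(k) = k*(1 + k) (d(k) = k*(k + 1*(6 - 5)) = k*(k + 1*1) = k*(k + 1) = k*(1 + k))
(257100 + Z)*(d(285) + 4281) = (257100 - 260819)*(285*(1 + 285) + 4281) = -3719*(285*286 + 4281) = -3719*(81510 + 4281) = -3719*85791 = -319056729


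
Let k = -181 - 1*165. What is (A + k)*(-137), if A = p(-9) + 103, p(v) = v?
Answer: 34524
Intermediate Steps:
k = -346 (k = -181 - 165 = -346)
A = 94 (A = -9 + 103 = 94)
(A + k)*(-137) = (94 - 346)*(-137) = -252*(-137) = 34524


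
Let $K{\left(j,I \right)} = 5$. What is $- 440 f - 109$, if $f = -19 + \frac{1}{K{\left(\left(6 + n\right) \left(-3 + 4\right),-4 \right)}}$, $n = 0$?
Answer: $8163$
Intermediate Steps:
$f = - \frac{94}{5}$ ($f = -19 + \frac{1}{5} = - \frac{94}{5} \approx -18.8$)
$- 440 f - 109 = \left(-440\right) \left(- \frac{94}{5}\right) - 109 = 8272 - 109 = 8163$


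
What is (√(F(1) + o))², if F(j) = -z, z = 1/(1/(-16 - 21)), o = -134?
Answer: -97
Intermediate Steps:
z = -37 (z = 1/(1/(-37)) = 1/(-1/37) = -37)
F(j) = 37 (F(j) = -1*(-37) = 37)
(√(F(1) + o))² = (√(37 - 134))² = (√(-97))² = (I*√97)² = -97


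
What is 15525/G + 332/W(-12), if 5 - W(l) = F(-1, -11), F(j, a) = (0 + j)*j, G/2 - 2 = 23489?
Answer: 3915031/46982 ≈ 83.330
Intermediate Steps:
G = 46982 (G = 4 + 2*23489 = 4 + 46978 = 46982)
F(j, a) = j² (F(j, a) = j*j = j²)
W(l) = 4 (W(l) = 5 - 1*(-1)² = 5 - 1*1 = 5 - 1 = 4)
15525/G + 332/W(-12) = 15525/46982 + 332/4 = 15525*(1/46982) + 332*(¼) = 15525/46982 + 83 = 3915031/46982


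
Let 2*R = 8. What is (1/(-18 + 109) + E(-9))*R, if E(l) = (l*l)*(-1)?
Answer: -29480/91 ≈ -323.96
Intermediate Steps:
R = 4 (R = (1/2)*8 = 4)
E(l) = -l**2 (E(l) = l**2*(-1) = -l**2)
(1/(-18 + 109) + E(-9))*R = (1/(-18 + 109) - 1*(-9)**2)*4 = (1/91 - 1*81)*4 = (1/91 - 81)*4 = -7370/91*4 = -29480/91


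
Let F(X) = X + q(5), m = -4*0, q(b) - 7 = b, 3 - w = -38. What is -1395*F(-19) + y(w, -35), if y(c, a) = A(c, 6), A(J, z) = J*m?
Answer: 9765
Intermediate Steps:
w = 41 (w = 3 - 1*(-38) = 3 + 38 = 41)
q(b) = 7 + b
m = 0
A(J, z) = 0 (A(J, z) = J*0 = 0)
y(c, a) = 0
F(X) = 12 + X (F(X) = X + (7 + 5) = X + 12 = 12 + X)
-1395*F(-19) + y(w, -35) = -1395*(12 - 19) + 0 = -1395*(-7) + 0 = 9765 + 0 = 9765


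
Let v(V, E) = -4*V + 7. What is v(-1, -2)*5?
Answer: 55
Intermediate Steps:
v(V, E) = 7 - 4*V
v(-1, -2)*5 = (7 - 4*(-1))*5 = (7 + 4)*5 = 11*5 = 55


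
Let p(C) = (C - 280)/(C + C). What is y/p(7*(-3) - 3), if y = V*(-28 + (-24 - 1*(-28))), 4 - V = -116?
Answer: -8640/19 ≈ -454.74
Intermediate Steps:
V = 120 (V = 4 - 1*(-116) = 4 + 116 = 120)
y = -2880 (y = 120*(-28 + (-24 - 1*(-28))) = 120*(-28 + (-24 + 28)) = 120*(-28 + 4) = 120*(-24) = -2880)
p(C) = (-280 + C)/(2*C) (p(C) = (-280 + C)/((2*C)) = (-280 + C)*(1/(2*C)) = (-280 + C)/(2*C))
y/p(7*(-3) - 3) = -2880*2*(7*(-3) - 3)/(-280 + (7*(-3) - 3)) = -2880*2*(-21 - 3)/(-280 + (-21 - 3)) = -2880*(-48/(-280 - 24)) = -2880/((½)*(-1/24)*(-304)) = -2880/19/3 = -2880*3/19 = -8640/19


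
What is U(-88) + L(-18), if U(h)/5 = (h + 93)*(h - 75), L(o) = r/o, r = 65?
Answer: -73415/18 ≈ -4078.6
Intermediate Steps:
L(o) = 65/o
U(h) = 5*(-75 + h)*(93 + h) (U(h) = 5*((h + 93)*(h - 75)) = 5*((93 + h)*(-75 + h)) = 5*((-75 + h)*(93 + h)) = 5*(-75 + h)*(93 + h))
U(-88) + L(-18) = (-34875 + 5*(-88)² + 90*(-88)) + 65/(-18) = (-34875 + 5*7744 - 7920) + 65*(-1/18) = (-34875 + 38720 - 7920) - 65/18 = -4075 - 65/18 = -73415/18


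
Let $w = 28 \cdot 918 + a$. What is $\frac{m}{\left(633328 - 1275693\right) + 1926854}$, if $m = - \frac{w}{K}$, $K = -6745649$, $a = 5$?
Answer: $\frac{25709}{8664711938361} \approx 2.9671 \cdot 10^{-9}$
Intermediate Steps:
$w = 25709$ ($w = 28 \cdot 918 + 5 = 25704 + 5 = 25709$)
$m = \frac{25709}{6745649}$ ($m = - \frac{25709}{-6745649} = - \frac{25709 \left(-1\right)}{6745649} = \left(-1\right) \left(- \frac{25709}{6745649}\right) = \frac{25709}{6745649} \approx 0.0038112$)
$\frac{m}{\left(633328 - 1275693\right) + 1926854} = \frac{25709}{6745649 \left(\left(633328 - 1275693\right) + 1926854\right)} = \frac{25709}{6745649 \left(-642365 + 1926854\right)} = \frac{25709}{6745649 \cdot 1284489} = \frac{25709}{6745649} \cdot \frac{1}{1284489} = \frac{25709}{8664711938361}$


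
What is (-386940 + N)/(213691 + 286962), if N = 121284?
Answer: -265656/500653 ≈ -0.53062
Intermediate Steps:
(-386940 + N)/(213691 + 286962) = (-386940 + 121284)/(213691 + 286962) = -265656/500653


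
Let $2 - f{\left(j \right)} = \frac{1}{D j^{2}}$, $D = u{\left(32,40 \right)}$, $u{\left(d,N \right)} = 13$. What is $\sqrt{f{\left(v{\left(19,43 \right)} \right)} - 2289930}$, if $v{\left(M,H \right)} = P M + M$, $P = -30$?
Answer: $\frac{i \sqrt{117492928793045}}{7163} \approx 1513.3 i$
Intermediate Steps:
$v{\left(M,H \right)} = - 29 M$ ($v{\left(M,H \right)} = - 30 M + M = - 29 M$)
$D = 13$
$f{\left(j \right)} = 2 - \frac{1}{13 j^{2}}$
$\sqrt{f{\left(v{\left(19,43 \right)} \right)} - 2289930} = \sqrt{\left(2 - \frac{1}{13 \cdot 303601}\right) - 2289930} = \sqrt{\left(2 - \frac{1}{3946813}\right) - 2289930} = \sqrt{\frac{7893625}{3946813} - 2289930} = \sqrt{- \frac{9037917599465}{3946813}} = \frac{i \sqrt{117492928793045}}{7163}$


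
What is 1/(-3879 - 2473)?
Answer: -1/6352 ≈ -0.00015743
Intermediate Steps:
1/(-3879 - 2473) = 1/(-6352) = -1/6352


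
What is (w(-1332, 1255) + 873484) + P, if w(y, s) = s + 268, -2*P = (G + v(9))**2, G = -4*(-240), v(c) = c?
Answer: 811053/2 ≈ 4.0553e+5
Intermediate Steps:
G = 960
P = -938961/2 (P = -(960 + 9)**2/2 = -1/2*969**2 = -1/2*938961 = -938961/2 ≈ -4.6948e+5)
w(y, s) = 268 + s
(w(-1332, 1255) + 873484) + P = ((268 + 1255) + 873484) - 938961/2 = (1523 + 873484) - 938961/2 = 875007 - 938961/2 = 811053/2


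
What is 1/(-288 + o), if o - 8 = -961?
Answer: -1/1241 ≈ -0.00080580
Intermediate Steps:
o = -953 (o = 8 - 961 = -953)
1/(-288 + o) = 1/(-288 - 953) = 1/(-1241) = -1/1241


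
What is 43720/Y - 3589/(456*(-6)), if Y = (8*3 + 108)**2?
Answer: 1264949/331056 ≈ 3.8210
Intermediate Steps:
Y = 17424 (Y = (24 + 108)**2 = 132**2 = 17424)
43720/Y - 3589/(456*(-6)) = 43720/17424 - 3589/(456*(-6)) = 43720*(1/17424) - 3589/(-2736) = 5465/2178 - 3589*(-1/2736) = 5465/2178 + 3589/2736 = 1264949/331056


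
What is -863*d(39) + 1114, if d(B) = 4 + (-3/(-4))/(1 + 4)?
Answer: -49349/20 ≈ -2467.4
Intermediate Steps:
d(B) = 83/20 (d(B) = 4 + (-3*(-1/4))/5 = 4 + (1/5)*(3/4) = 4 + 3/20 = 83/20)
-863*d(39) + 1114 = -863*83/20 + 1114 = -71629/20 + 1114 = -49349/20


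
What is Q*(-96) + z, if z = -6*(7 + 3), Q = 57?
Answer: -5532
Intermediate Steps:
z = -60 (z = -6*10 = -60)
Q*(-96) + z = 57*(-96) - 60 = -5472 - 60 = -5532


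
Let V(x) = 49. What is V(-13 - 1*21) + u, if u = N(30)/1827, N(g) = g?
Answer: 29851/609 ≈ 49.016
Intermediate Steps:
u = 10/609 (u = 30/1827 = 30*(1/1827) = 10/609 ≈ 0.016420)
V(-13 - 1*21) + u = 49 + 10/609 = 29851/609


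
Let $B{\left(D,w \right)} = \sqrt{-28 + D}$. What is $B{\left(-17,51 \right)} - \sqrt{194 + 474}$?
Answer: $- 2 \sqrt{167} + 3 i \sqrt{5} \approx -25.846 + 6.7082 i$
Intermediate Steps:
$B{\left(-17,51 \right)} - \sqrt{194 + 474} = \sqrt{-28 - 17} - \sqrt{194 + 474} = \sqrt{-45} - \sqrt{668} = 3 i \sqrt{5} - 2 \sqrt{167} = - 2 \sqrt{167} + 3 i \sqrt{5}$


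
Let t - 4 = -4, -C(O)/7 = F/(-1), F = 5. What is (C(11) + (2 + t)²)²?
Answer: 1521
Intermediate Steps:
C(O) = 35 (C(O) = -35/(-1) = -35*(-1) = -7*(-5) = 35)
t = 0 (t = 4 - 4 = 0)
(C(11) + (2 + t)²)² = (35 + (2 + 0)²)² = (35 + 2²)² = (35 + 4)² = 39² = 1521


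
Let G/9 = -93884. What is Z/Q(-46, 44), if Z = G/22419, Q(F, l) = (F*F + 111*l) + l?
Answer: -23471/4386651 ≈ -0.0053506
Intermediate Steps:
G = -844956 (G = 9*(-93884) = -844956)
Q(F, l) = F² + 112*l (Q(F, l) = (F² + 111*l) + l = F² + 112*l)
Z = -93884/2491 (Z = -844956/22419 = -844956*1/22419 = -93884/2491 ≈ -37.689)
Z/Q(-46, 44) = -93884/(2491*((-46)² + 112*44)) = -93884/(2491*(2116 + 4928)) = -93884/2491/7044 = -93884/2491*1/7044 = -23471/4386651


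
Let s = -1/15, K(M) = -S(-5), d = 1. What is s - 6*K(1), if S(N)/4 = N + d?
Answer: -1441/15 ≈ -96.067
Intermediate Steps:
S(N) = 4 + 4*N (S(N) = 4*(N + 1) = 4*(1 + N) = 4 + 4*N)
K(M) = 16 (K(M) = -(4 + 4*(-5)) = -(4 - 20) = -1*(-16) = 16)
s = -1/15 (s = -1*1/15 = -1/15 ≈ -0.066667)
s - 6*K(1) = -1/15 - 6*16 = -1/15 - 96 = -1441/15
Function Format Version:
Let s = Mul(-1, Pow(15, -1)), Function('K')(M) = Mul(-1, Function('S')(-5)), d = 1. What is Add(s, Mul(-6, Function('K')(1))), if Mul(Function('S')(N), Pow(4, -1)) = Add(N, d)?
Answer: Rational(-1441, 15) ≈ -96.067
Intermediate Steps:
Function('S')(N) = Add(4, Mul(4, N)) (Function('S')(N) = Mul(4, Add(N, 1)) = Mul(4, Add(1, N)) = Add(4, Mul(4, N)))
Function('K')(M) = 16 (Function('K')(M) = Mul(-1, Add(4, Mul(4, -5))) = Mul(-1, Add(4, -20)) = Mul(-1, -16) = 16)
s = Rational(-1, 15) (s = Mul(-1, Rational(1, 15)) = Rational(-1, 15) ≈ -0.066667)
Add(s, Mul(-6, Function('K')(1))) = Add(Rational(-1, 15), Mul(-6, 16)) = Add(Rational(-1, 15), -96) = Rational(-1441, 15)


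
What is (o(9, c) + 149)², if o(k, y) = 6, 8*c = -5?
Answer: 24025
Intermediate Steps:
c = -5/8 (c = (⅛)*(-5) = -5/8 ≈ -0.62500)
(o(9, c) + 149)² = (6 + 149)² = 155² = 24025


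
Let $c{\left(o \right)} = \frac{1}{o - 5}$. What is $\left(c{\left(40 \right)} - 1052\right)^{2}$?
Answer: $\frac{1355638761}{1225} \approx 1.1066 \cdot 10^{6}$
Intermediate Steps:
$c{\left(o \right)} = \frac{1}{-5 + o}$
$\left(c{\left(40 \right)} - 1052\right)^{2} = \left(\frac{1}{-5 + 40} - 1052\right)^{2} = \left(\frac{1}{35} - 1052\right)^{2} = \left(- \frac{36819}{35}\right)^{2} = \frac{1355638761}{1225}$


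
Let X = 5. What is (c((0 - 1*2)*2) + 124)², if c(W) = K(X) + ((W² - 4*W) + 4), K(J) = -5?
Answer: 24025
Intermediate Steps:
c(W) = -1 + W² - 4*W (c(W) = -5 + ((W² - 4*W) + 4) = -5 + (4 + W² - 4*W) = -1 + W² - 4*W)
(c((0 - 1*2)*2) + 124)² = ((-1 + ((0 - 1*2)*2)² - 4*(0 - 1*2)*2) + 124)² = ((-1 + ((0 - 2)*2)² - 4*(0 - 2)*2) + 124)² = ((-1 + (-2*2)² - (-8)*2) + 124)² = ((-1 + (-4)² - 4*(-4)) + 124)² = ((-1 + 16 + 16) + 124)² = (31 + 124)² = 155² = 24025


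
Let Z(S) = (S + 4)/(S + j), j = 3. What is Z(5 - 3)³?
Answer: 216/125 ≈ 1.7280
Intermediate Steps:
Z(S) = (4 + S)/(3 + S) (Z(S) = (S + 4)/(S + 3) = (4 + S)/(3 + S))
Z(5 - 3)³ = ((4 + (5 - 3))/(3 + (5 - 3)))³ = ((4 + 2)/(3 + 2))³ = (6/5)³ = 216/125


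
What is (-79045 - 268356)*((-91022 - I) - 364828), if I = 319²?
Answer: 193714619011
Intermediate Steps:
I = 101761
(-79045 - 268356)*((-91022 - I) - 364828) = (-79045 - 268356)*((-91022 - 1*101761) - 364828) = -347401*((-91022 - 101761) - 364828) = -347401*(-192783 - 364828) = -347401*(-557611) = 193714619011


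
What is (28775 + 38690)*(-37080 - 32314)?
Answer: -4681666210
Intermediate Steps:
(28775 + 38690)*(-37080 - 32314) = 67465*(-69394) = -4681666210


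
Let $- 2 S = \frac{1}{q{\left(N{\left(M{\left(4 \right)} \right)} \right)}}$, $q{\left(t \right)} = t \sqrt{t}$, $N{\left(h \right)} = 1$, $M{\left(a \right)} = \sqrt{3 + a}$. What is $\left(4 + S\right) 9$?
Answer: $\frac{63}{2} \approx 31.5$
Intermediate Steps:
$q{\left(t \right)} = t^{\frac{3}{2}}$
$S = - \frac{1}{2}$ ($S = - \frac{1}{2 \cdot 1^{\frac{3}{2}}} = - \frac{1}{2 \cdot 1} = \left(- \frac{1}{2}\right) 1 = - \frac{1}{2} \approx -0.5$)
$\left(4 + S\right) 9 = \left(4 - \frac{1}{2}\right) 9 = \frac{7}{2} \cdot 9 = \frac{63}{2}$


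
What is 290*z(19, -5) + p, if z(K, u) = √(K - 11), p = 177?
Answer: 177 + 580*√2 ≈ 997.24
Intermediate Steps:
z(K, u) = √(-11 + K)
290*z(19, -5) + p = 290*√(-11 + 19) + 177 = 290*√8 + 177 = 290*(2*√2) + 177 = 580*√2 + 177 = 177 + 580*√2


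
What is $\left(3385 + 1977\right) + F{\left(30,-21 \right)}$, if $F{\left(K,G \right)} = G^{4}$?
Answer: $199843$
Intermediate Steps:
$\left(3385 + 1977\right) + F{\left(30,-21 \right)} = \left(3385 + 1977\right) + \left(-21\right)^{4} = 5362 + 194481 = 199843$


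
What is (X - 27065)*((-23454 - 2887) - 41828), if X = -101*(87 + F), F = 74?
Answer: 2953490094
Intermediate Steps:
X = -16261 (X = -101*(87 + 74) = -101*161 = -16261)
(X - 27065)*((-23454 - 2887) - 41828) = (-16261 - 27065)*((-23454 - 2887) - 41828) = -43326*(-26341 - 41828) = -43326*(-68169) = 2953490094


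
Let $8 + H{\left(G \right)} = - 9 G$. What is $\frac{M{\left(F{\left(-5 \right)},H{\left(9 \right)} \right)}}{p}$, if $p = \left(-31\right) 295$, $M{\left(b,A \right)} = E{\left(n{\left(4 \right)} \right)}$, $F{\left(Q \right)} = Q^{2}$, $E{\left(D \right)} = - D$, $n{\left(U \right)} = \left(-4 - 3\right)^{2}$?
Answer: $\frac{49}{9145} \approx 0.0053581$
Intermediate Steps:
$H{\left(G \right)} = -8 - 9 G$
$n{\left(U \right)} = 49$ ($n{\left(U \right)} = \left(-7\right)^{2} = 49$)
$M{\left(b,A \right)} = -49$ ($M{\left(b,A \right)} = \left(-1\right) 49 = -49$)
$p = -9145$
$\frac{M{\left(F{\left(-5 \right)},H{\left(9 \right)} \right)}}{p} = - \frac{49}{-9145} = \left(-49\right) \left(- \frac{1}{9145}\right) = \frac{49}{9145}$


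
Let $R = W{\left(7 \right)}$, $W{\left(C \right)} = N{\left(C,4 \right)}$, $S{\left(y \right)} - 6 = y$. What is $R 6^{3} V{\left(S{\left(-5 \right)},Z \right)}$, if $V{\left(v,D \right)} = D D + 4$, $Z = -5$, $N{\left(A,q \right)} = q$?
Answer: $25056$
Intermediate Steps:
$S{\left(y \right)} = 6 + y$
$W{\left(C \right)} = 4$
$R = 4$
$V{\left(v,D \right)} = 4 + D^{2}$ ($V{\left(v,D \right)} = D^{2} + 4 = 4 + D^{2}$)
$R 6^{3} V{\left(S{\left(-5 \right)},Z \right)} = 4 \cdot 6^{3} \left(4 + \left(-5\right)^{2}\right) = 4 \cdot 216 \left(4 + 25\right) = 864 \cdot 29 = 25056$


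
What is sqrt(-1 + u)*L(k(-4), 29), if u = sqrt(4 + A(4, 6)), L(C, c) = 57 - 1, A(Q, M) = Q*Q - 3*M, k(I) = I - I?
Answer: 56*sqrt(-1 + sqrt(2)) ≈ 36.041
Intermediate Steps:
k(I) = 0
A(Q, M) = Q**2 - 3*M
L(C, c) = 56
u = sqrt(2) (u = sqrt(4 + (4**2 - 3*6)) = sqrt(4 + (16 - 18)) = sqrt(4 - 2) = sqrt(2) ≈ 1.4142)
sqrt(-1 + u)*L(k(-4), 29) = sqrt(-1 + sqrt(2))*56 = 56*sqrt(-1 + sqrt(2))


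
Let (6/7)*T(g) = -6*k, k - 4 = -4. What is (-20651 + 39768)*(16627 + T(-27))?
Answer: 317858359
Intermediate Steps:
k = 0 (k = 4 - 4 = 0)
T(g) = 0 (T(g) = 7*(-6*0)/6 = (7/6)*0 = 0)
(-20651 + 39768)*(16627 + T(-27)) = (-20651 + 39768)*(16627 + 0) = 19117*16627 = 317858359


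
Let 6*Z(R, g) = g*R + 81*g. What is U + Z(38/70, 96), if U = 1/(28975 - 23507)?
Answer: 249690787/191380 ≈ 1304.7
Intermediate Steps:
Z(R, g) = 27*g/2 + R*g/6 (Z(R, g) = (g*R + 81*g)/6 = (R*g + 81*g)/6 = (81*g + R*g)/6 = 27*g/2 + R*g/6)
U = 1/5468 ≈ 0.00018288
U + Z(38/70, 96) = 1/5468 + (⅙)*96*(81 + 38/70) = 1/5468 + (⅙)*96*(81 + 38*(1/70)) = 1/5468 + (⅙)*96*(81 + 19/35) = 1/5468 + (⅙)*96*(2854/35) = 1/5468 + 45664/35 = 249690787/191380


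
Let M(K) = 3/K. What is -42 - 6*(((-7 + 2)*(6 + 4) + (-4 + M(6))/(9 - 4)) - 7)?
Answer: 1521/5 ≈ 304.20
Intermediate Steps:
-42 - 6*(((-7 + 2)*(6 + 4) + (-4 + M(6))/(9 - 4)) - 7) = -42 - 6*(((-7 + 2)*(6 + 4) + (-4 + 3/6)/(9 - 4)) - 7) = -42 - 6*((-5*10 + (-4 + 3*(1/6))/5) - 7) = -42 - 6*((-50 + (-4 + 1/2)*(1/5)) - 7) = -42 - 6*((-50 - 7/2*1/5) - 7) = -42 - 6*((-50 - 7/10) - 7) = -42 - 6*(-507/10 - 7) = -42 - 6*(-577/10) = -42 + 1731/5 = 1521/5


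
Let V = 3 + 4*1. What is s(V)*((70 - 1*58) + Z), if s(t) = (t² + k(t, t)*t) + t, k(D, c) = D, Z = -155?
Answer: -15015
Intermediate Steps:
V = 7 (V = 3 + 4 = 7)
s(t) = t + 2*t² (s(t) = (t² + t*t) + t = (t² + t²) + t = 2*t² + t = t + 2*t²)
s(V)*((70 - 1*58) + Z) = (7*(1 + 2*7))*((70 - 1*58) - 155) = (7*(1 + 14))*((70 - 58) - 155) = (7*15)*(12 - 155) = 105*(-143) = -15015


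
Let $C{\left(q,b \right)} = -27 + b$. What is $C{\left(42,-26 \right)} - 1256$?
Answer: $-1309$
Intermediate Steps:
$C{\left(42,-26 \right)} - 1256 = \left(-27 - 26\right) - 1256 = -53 - 1256 = -1309$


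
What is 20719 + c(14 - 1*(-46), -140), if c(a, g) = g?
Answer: 20579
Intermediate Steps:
20719 + c(14 - 1*(-46), -140) = 20719 - 140 = 20579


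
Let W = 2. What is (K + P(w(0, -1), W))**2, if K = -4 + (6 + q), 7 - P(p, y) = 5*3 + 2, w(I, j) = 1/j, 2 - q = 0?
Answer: 36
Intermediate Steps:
q = 2 (q = 2 - 1*0 = 2 + 0 = 2)
P(p, y) = -10 (P(p, y) = 7 - (5*3 + 2) = 7 - (15 + 2) = 7 - 1*17 = 7 - 17 = -10)
K = 4 (K = -4 + (6 + 2) = -4 + 8 = 4)
(K + P(w(0, -1), W))**2 = (4 - 10)**2 = (-6)**2 = 36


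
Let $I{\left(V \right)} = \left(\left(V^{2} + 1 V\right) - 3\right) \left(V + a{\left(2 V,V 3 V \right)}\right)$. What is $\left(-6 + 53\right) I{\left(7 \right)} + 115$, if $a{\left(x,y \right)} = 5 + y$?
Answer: $396184$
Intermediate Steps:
$I{\left(V \right)} = \left(-3 + V + V^{2}\right) \left(5 + V + 3 V^{2}\right)$ ($I{\left(V \right)} = \left(\left(V^{2} + 1 V\right) - 3\right) \left(V + \left(5 + V 3 V\right)\right) = \left(\left(V^{2} + V\right) - 3\right) \left(V + \left(5 + 3 V V\right)\right) = \left(\left(V + V^{2}\right) - 3\right) \left(V + \left(5 + 3 V^{2}\right)\right) = \left(-3 + V + V^{2}\right) \left(5 + V + 3 V^{2}\right)$)
$\left(-6 + 53\right) I{\left(7 \right)} + 115 = \left(-6 + 53\right) \left(-15 - 3 \cdot 7^{2} + 2 \cdot 7 + 3 \cdot 7^{4} + 4 \cdot 7^{3}\right) + 115 = 47 \left(-15 - 147 + 14 + 3 \cdot 2401 + 4 \cdot 343\right) + 115 = 47 \left(-15 - 147 + 14 + 7203 + 1372\right) + 115 = 47 \cdot 8427 + 115 = 396069 + 115 = 396184$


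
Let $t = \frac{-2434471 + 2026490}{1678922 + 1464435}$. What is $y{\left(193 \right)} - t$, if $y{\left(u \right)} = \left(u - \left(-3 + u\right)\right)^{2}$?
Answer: $\frac{4099742}{449051} \approx 9.1298$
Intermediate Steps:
$y{\left(u \right)} = 9$ ($y{\left(u \right)} = 3^{2} = 9$)
$t = - \frac{58283}{449051}$ ($t = - \frac{407981}{3143357} = \left(-407981\right) \frac{1}{3143357} = - \frac{58283}{449051} \approx -0.12979$)
$y{\left(193 \right)} - t = 9 - - \frac{58283}{449051} = 9 + \frac{58283}{449051} = \frac{4099742}{449051}$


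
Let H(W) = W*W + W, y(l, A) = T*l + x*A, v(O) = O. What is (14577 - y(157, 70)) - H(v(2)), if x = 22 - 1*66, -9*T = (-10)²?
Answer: 174559/9 ≈ 19395.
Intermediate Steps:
T = -100/9 (T = -⅑*(-10)² = -⅑*100 = -100/9 ≈ -11.111)
x = -44 (x = 22 - 66 = -44)
y(l, A) = -44*A - 100*l/9 (y(l, A) = -100*l/9 - 44*A = -44*A - 100*l/9)
H(W) = W + W² (H(W) = W² + W = W + W²)
(14577 - y(157, 70)) - H(v(2)) = (14577 - (-44*70 - 100/9*157)) - 2*(1 + 2) = (14577 - (-3080 - 15700/9)) - 2*3 = (14577 - 1*(-43420/9)) - 1*6 = (14577 + 43420/9) - 6 = 174613/9 - 6 = 174559/9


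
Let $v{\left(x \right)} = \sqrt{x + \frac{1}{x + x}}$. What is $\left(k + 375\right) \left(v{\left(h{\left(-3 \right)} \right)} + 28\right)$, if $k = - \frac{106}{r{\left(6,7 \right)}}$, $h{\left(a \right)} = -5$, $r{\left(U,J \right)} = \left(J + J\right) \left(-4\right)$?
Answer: $10553 + \frac{10553 i \sqrt{510}}{280} \approx 10553.0 + 851.14 i$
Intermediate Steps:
$r{\left(U,J \right)} = - 8 J$ ($r{\left(U,J \right)} = 2 J \left(-4\right) = - 8 J$)
$v{\left(x \right)} = \sqrt{x + \frac{1}{2 x}}$
$k = \frac{53}{28}$ ($k = - \frac{106}{\left(-8\right) 7} = - \frac{106}{-56} = \left(-106\right) \left(- \frac{1}{56}\right) = \frac{53}{28} \approx 1.8929$)
$\left(k + 375\right) \left(v{\left(h{\left(-3 \right)} \right)} + 28\right) = \left(\frac{53}{28} + 375\right) \left(\frac{\sqrt{\frac{2}{-5} + 4 \left(-5\right)}}{2} + 28\right) = \frac{10553 \left(\frac{\sqrt{2 \left(- \frac{1}{5}\right) - 20}}{2} + 28\right)}{28} = \frac{10553 \left(\frac{\sqrt{- \frac{2}{5} - 20}}{2} + 28\right)}{28} = \frac{10553 \left(\frac{\sqrt{- \frac{102}{5}}}{2} + 28\right)}{28} = \frac{10553 \left(\frac{\frac{1}{5} i \sqrt{510}}{2} + 28\right)}{28} = \frac{10553 \left(\frac{i \sqrt{510}}{10} + 28\right)}{28} = \frac{10553 \left(28 + \frac{i \sqrt{510}}{10}\right)}{28} = 10553 + \frac{10553 i \sqrt{510}}{280}$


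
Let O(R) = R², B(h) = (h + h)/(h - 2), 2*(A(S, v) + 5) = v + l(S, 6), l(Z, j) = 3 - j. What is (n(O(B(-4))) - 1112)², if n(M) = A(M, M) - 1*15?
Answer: 415629769/324 ≈ 1.2828e+6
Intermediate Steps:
A(S, v) = -13/2 + v/2 (A(S, v) = -5 + (v + (3 - 1*6))/2 = -5 + (v + (3 - 6))/2 = -5 + (v - 3)/2 = -5 + (-3 + v)/2 = -5 + (-3/2 + v/2) = -13/2 + v/2)
B(h) = 2*h/(-2 + h) (B(h) = (2*h)/(-2 + h) = 2*h/(-2 + h))
n(M) = -43/2 + M/2 (n(M) = (-13/2 + M/2) - 1*15 = (-13/2 + M/2) - 15 = -43/2 + M/2)
(n(O(B(-4))) - 1112)² = ((-43/2 + (2*(-4)/(-2 - 4))²/2) - 1112)² = ((-43/2 + (2*(-4)/(-6))²/2) - 1112)² = ((-43/2 + (2*(-4)*(-⅙))²/2) - 1112)² = ((-43/2 + (4/3)²/2) - 1112)² = ((-43/2 + (½)*(16/9)) - 1112)² = ((-43/2 + 8/9) - 1112)² = (-371/18 - 1112)² = (-20387/18)² = 415629769/324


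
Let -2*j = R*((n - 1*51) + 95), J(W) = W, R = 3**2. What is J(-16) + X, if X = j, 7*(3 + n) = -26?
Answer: -2573/14 ≈ -183.79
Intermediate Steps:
n = -47/7 (n = -3 + (1/7)*(-26) = -3 - 26/7 = -47/7 ≈ -6.7143)
R = 9
j = -2349/14 (j = -9*((-47/7 - 1*51) + 95)/2 = -9*((-47/7 - 51) + 95)/2 = -9*(-404/7 + 95)/2 = -9*261/(2*7) = -1/2*2349/7 = -2349/14 ≈ -167.79)
X = -2349/14 ≈ -167.79
J(-16) + X = -16 - 2349/14 = -2573/14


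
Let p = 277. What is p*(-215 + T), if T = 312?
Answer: 26869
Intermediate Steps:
p*(-215 + T) = 277*(-215 + 312) = 277*97 = 26869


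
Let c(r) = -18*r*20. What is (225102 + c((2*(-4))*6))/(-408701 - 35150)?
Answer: -242382/443851 ≈ -0.54609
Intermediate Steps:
c(r) = -360*r
(225102 + c((2*(-4))*6))/(-408701 - 35150) = (225102 - 360*2*(-4)*6)/(-408701 - 35150) = (225102 - (-2880)*6)/(-443851) = (225102 - 360*(-48))*(-1/443851) = (225102 + 17280)*(-1/443851) = 242382*(-1/443851) = -242382/443851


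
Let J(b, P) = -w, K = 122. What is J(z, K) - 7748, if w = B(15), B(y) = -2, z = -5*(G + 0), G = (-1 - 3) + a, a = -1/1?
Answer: -7746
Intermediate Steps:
a = -1 (a = -1*1 = -1)
G = -5 (G = (-1 - 3) - 1 = -4 - 1 = -5)
z = 25 (z = -5*(-5 + 0) = -5*(-5) = 25)
w = -2
J(b, P) = 2 (J(b, P) = -1*(-2) = 2)
J(z, K) - 7748 = 2 - 7748 = -7746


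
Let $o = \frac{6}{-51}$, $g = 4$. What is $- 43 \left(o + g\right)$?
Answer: $- \frac{2838}{17} \approx -166.94$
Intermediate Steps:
$o = - \frac{2}{17}$ ($o = 6 \left(- \frac{1}{51}\right) = - \frac{2}{17} \approx -0.11765$)
$- 43 \left(o + g\right) = - 43 \left(- \frac{2}{17} + 4\right) = \left(-43\right) \frac{66}{17} = - \frac{2838}{17}$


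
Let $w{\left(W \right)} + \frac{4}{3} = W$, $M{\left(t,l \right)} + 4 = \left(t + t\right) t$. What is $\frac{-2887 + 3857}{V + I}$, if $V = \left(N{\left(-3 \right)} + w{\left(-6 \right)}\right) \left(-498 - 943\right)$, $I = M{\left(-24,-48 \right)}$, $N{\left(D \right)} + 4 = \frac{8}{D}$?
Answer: $\frac{485}{10661} \approx 0.045493$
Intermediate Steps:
$N{\left(D \right)} = -4 + \frac{8}{D}$
$M{\left(t,l \right)} = -4 + 2 t^{2}$ ($M{\left(t,l \right)} = -4 + \left(t + t\right) t = -4 + 2 t t = -4 + 2 t^{2}$)
$I = 1148$ ($I = -4 + 2 \left(-24\right)^{2} = -4 + 2 \cdot 576 = -4 + 1152 = 1148$)
$w{\left(W \right)} = - \frac{4}{3} + W$
$V = 20174$ ($V = \left(\left(-4 + \frac{8}{-3}\right) - \frac{22}{3}\right) \left(-498 - 943\right) = \left(\left(-4 + 8 \left(- \frac{1}{3}\right)\right) - \frac{22}{3}\right) \left(-1441\right) = \left(\left(-4 - \frac{8}{3}\right) - \frac{22}{3}\right) \left(-1441\right) = \left(- \frac{20}{3} - \frac{22}{3}\right) \left(-1441\right) = \left(-14\right) \left(-1441\right) = 20174$)
$\frac{-2887 + 3857}{V + I} = \frac{-2887 + 3857}{20174 + 1148} = \frac{970}{21322} = 970 \cdot \frac{1}{21322} = \frac{485}{10661}$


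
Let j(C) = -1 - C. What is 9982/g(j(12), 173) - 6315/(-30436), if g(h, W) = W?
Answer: 304904647/5265428 ≈ 57.907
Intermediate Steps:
9982/g(j(12), 173) - 6315/(-30436) = 9982/173 - 6315/(-30436) = 9982*(1/173) - 6315*(-1/30436) = 9982/173 + 6315/30436 = 304904647/5265428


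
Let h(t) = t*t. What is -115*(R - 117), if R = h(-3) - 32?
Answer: 16100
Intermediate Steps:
h(t) = t²
R = -23 (R = (-3)² - 32 = 9 - 32 = -23)
-115*(R - 117) = -115*(-23 - 117) = -115*(-140) = 16100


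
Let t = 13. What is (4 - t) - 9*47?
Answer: -432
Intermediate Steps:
(4 - t) - 9*47 = (4 - 1*13) - 9*47 = (4 - 13) - 423 = -9 - 423 = -432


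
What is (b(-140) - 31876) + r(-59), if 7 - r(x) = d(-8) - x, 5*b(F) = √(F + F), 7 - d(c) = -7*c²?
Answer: -32383 + 2*I*√70/5 ≈ -32383.0 + 3.3466*I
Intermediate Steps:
d(c) = 7 + 7*c² (d(c) = 7 - (-7)*c² = 7 + 7*c²)
b(F) = √2*√F/5 (b(F) = √(F + F)/5 = √(2*F)/5 = (√2*√F)/5 = √2*√F/5)
r(x) = -448 + x (r(x) = 7 - ((7 + 7*(-8)²) - x) = 7 - ((7 + 7*64) - x) = 7 - ((7 + 448) - x) = 7 - (455 - x) = 7 + (-455 + x) = -448 + x)
(b(-140) - 31876) + r(-59) = (√2*√(-140)/5 - 31876) + (-448 - 59) = (√2*(2*I*√35)/5 - 31876) - 507 = (2*I*√70/5 - 31876) - 507 = (-31876 + 2*I*√70/5) - 507 = -32383 + 2*I*√70/5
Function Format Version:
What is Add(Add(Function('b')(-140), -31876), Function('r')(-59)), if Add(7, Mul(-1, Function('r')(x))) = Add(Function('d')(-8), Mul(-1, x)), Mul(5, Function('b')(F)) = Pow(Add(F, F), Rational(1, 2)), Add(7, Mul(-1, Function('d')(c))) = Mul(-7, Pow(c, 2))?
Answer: Add(-32383, Mul(Rational(2, 5), I, Pow(70, Rational(1, 2)))) ≈ Add(-32383., Mul(3.3466, I))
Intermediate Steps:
Function('d')(c) = Add(7, Mul(7, Pow(c, 2))) (Function('d')(c) = Add(7, Mul(-1, Mul(-7, Pow(c, 2)))) = Add(7, Mul(7, Pow(c, 2))))
Function('b')(F) = Mul(Rational(1, 5), Pow(2, Rational(1, 2)), Pow(F, Rational(1, 2))) (Function('b')(F) = Mul(Rational(1, 5), Pow(Add(F, F), Rational(1, 2))) = Mul(Rational(1, 5), Pow(Mul(2, F), Rational(1, 2))) = Mul(Rational(1, 5), Mul(Pow(2, Rational(1, 2)), Pow(F, Rational(1, 2)))) = Mul(Rational(1, 5), Pow(2, Rational(1, 2)), Pow(F, Rational(1, 2))))
Function('r')(x) = Add(-448, x) (Function('r')(x) = Add(7, Mul(-1, Add(Add(7, Mul(7, Pow(-8, 2))), Mul(-1, x)))) = Add(7, Mul(-1, Add(Add(7, Mul(7, 64)), Mul(-1, x)))) = Add(7, Mul(-1, Add(Add(7, 448), Mul(-1, x)))) = Add(7, Mul(-1, Add(455, Mul(-1, x)))) = Add(7, Add(-455, x)) = Add(-448, x))
Add(Add(Function('b')(-140), -31876), Function('r')(-59)) = Add(Add(Mul(Rational(1, 5), Pow(2, Rational(1, 2)), Pow(-140, Rational(1, 2))), -31876), Add(-448, -59)) = Add(Add(Mul(Rational(1, 5), Pow(2, Rational(1, 2)), Mul(2, I, Pow(35, Rational(1, 2)))), -31876), -507) = Add(Add(Mul(Rational(2, 5), I, Pow(70, Rational(1, 2))), -31876), -507) = Add(Add(-31876, Mul(Rational(2, 5), I, Pow(70, Rational(1, 2)))), -507) = Add(-32383, Mul(Rational(2, 5), I, Pow(70, Rational(1, 2))))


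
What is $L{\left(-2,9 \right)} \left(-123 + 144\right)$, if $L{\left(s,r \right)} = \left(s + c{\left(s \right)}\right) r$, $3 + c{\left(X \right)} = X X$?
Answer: $-189$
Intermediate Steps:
$c{\left(X \right)} = -3 + X^{2}$ ($c{\left(X \right)} = -3 + X X = -3 + X^{2}$)
$L{\left(s,r \right)} = r \left(-3 + s + s^{2}\right)$ ($L{\left(s,r \right)} = \left(s + \left(-3 + s^{2}\right)\right) r = \left(-3 + s + s^{2}\right) r = r \left(-3 + s + s^{2}\right)$)
$L{\left(-2,9 \right)} \left(-123 + 144\right) = 9 \left(-3 - 2 + \left(-2\right)^{2}\right) \left(-123 + 144\right) = 9 \left(-3 - 2 + 4\right) 21 = 9 \left(-1\right) 21 = \left(-9\right) 21 = -189$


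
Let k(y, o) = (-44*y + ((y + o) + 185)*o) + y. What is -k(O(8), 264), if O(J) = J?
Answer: -120304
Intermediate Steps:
k(y, o) = -43*y + o*(185 + o + y) (k(y, o) = (-44*y + ((o + y) + 185)*o) + y = (-44*y + (185 + o + y)*o) + y = (-44*y + o*(185 + o + y)) + y = -43*y + o*(185 + o + y))
-k(O(8), 264) = -(264² - 43*8 + 185*264 + 264*8) = -(69696 - 344 + 48840 + 2112) = -1*120304 = -120304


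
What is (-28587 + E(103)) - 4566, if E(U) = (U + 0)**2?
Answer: -22544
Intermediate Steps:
E(U) = U**2
(-28587 + E(103)) - 4566 = (-28587 + 103**2) - 4566 = (-28587 + 10609) - 4566 = -17978 - 4566 = -22544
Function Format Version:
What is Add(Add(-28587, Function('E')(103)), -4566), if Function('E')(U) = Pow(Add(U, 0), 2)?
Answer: -22544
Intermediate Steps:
Function('E')(U) = Pow(U, 2)
Add(Add(-28587, Function('E')(103)), -4566) = Add(Add(-28587, Pow(103, 2)), -4566) = Add(Add(-28587, 10609), -4566) = Add(-17978, -4566) = -22544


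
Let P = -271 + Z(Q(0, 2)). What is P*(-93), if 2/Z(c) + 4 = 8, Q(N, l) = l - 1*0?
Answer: 50313/2 ≈ 25157.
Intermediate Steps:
Q(N, l) = l (Q(N, l) = l + 0 = l)
Z(c) = ½ (Z(c) = 2/(-4 + 8) = 2/4 = 2*(¼) = ½)
P = -541/2 (P = -271 + ½ = -541/2 ≈ -270.50)
P*(-93) = -541/2*(-93) = 50313/2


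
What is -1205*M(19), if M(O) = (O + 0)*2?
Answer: -45790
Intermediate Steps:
M(O) = 2*O (M(O) = O*2 = 2*O)
-1205*M(19) = -2410*19 = -1205*38 = -45790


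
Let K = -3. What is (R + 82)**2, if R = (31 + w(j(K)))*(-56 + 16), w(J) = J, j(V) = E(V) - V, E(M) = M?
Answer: 1340964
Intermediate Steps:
j(V) = 0 (j(V) = V - V = 0)
R = -1240 (R = (31 + 0)*(-56 + 16) = 31*(-40) = -1240)
(R + 82)**2 = (-1240 + 82)**2 = (-1158)**2 = 1340964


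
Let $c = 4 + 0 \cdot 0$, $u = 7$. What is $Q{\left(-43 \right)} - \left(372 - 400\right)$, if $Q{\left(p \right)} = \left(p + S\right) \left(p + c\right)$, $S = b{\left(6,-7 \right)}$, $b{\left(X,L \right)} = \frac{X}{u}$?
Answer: $\frac{11701}{7} \approx 1671.6$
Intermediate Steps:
$b{\left(X,L \right)} = \frac{X}{7}$
$S = \frac{6}{7}$ ($S = \frac{1}{7} \cdot 6 = \frac{6}{7} \approx 0.85714$)
$c = 4$ ($c = 4 + 0 = 4$)
$Q{\left(p \right)} = \left(4 + p\right) \left(\frac{6}{7} + p\right)$ ($Q{\left(p \right)} = \left(p + \frac{6}{7}\right) \left(p + 4\right) = \left(\frac{6}{7} + p\right) \left(4 + p\right) = \left(4 + p\right) \left(\frac{6}{7} + p\right)$)
$Q{\left(-43 \right)} - \left(372 - 400\right) = \left(\frac{24}{7} + \left(-43\right)^{2} + \frac{34}{7} \left(-43\right)\right) - \left(372 - 400\right) = \left(\frac{24}{7} + 1849 - \frac{1462}{7}\right) - -28 = \frac{11505}{7} + 28 = \frac{11701}{7}$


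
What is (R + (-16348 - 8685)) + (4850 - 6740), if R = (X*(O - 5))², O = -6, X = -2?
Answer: -26439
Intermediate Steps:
R = 484 (R = (-2*(-6 - 5))² = (-2*(-11))² = 22² = 484)
(R + (-16348 - 8685)) + (4850 - 6740) = (484 + (-16348 - 8685)) + (4850 - 6740) = (484 - 25033) - 1890 = -24549 - 1890 = -26439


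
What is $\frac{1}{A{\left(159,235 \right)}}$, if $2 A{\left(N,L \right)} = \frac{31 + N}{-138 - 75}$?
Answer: $- \frac{213}{95} \approx -2.2421$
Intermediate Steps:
$A{\left(N,L \right)} = - \frac{31}{426} - \frac{N}{426}$ ($A{\left(N,L \right)} = \frac{\left(31 + N\right) \frac{1}{-138 - 75}}{2} = \frac{\left(31 + N\right) \frac{1}{-213}}{2} = \frac{\left(31 + N\right) \left(- \frac{1}{213}\right)}{2} = \frac{- \frac{31}{213} - \frac{N}{213}}{2} = - \frac{31}{426} - \frac{N}{426}$)
$\frac{1}{A{\left(159,235 \right)}} = \frac{1}{- \frac{31}{426} - \frac{53}{142}} = \frac{1}{- \frac{95}{213}} = - \frac{213}{95}$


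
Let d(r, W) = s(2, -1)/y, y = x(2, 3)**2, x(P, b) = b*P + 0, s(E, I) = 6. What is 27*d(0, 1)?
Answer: 9/2 ≈ 4.5000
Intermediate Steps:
x(P, b) = P*b (x(P, b) = P*b + 0 = P*b)
y = 36 (y = (2*3)**2 = 6**2 = 36)
d(r, W) = 1/6 (d(r, W) = 6/36 = 6*(1/36) = 1/6)
27*d(0, 1) = 27*(1/6) = 9/2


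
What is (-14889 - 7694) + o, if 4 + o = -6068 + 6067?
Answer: -22588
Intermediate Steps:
o = -5 (o = -4 + (-6068 + 6067) = -4 - 1 = -5)
(-14889 - 7694) + o = (-14889 - 7694) - 5 = -22583 - 5 = -22588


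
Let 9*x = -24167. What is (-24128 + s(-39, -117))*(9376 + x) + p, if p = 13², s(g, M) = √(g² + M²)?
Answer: -1452914255/9 + 782821*√10/3 ≈ -1.6061e+8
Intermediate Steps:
x = -24167/9 (x = (⅑)*(-24167) = -24167/9 ≈ -2685.2)
s(g, M) = √(M² + g²)
p = 169
(-24128 + s(-39, -117))*(9376 + x) + p = (-24128 + √((-117)² + (-39)²))*(9376 - 24167/9) + 169 = (-24128 + √(13689 + 1521))*(60217/9) + 169 = (-24128 + √15210)*(60217/9) + 169 = (-24128 + 39*√10)*(60217/9) + 169 = (-1452915776/9 + 782821*√10/3) + 169 = -1452914255/9 + 782821*√10/3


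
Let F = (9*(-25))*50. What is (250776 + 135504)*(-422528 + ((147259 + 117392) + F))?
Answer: -65330377560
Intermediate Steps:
F = -11250 (F = -225*50 = -11250)
(250776 + 135504)*(-422528 + ((147259 + 117392) + F)) = (250776 + 135504)*(-422528 + ((147259 + 117392) - 11250)) = 386280*(-422528 + (264651 - 11250)) = 386280*(-422528 + 253401) = 386280*(-169127) = -65330377560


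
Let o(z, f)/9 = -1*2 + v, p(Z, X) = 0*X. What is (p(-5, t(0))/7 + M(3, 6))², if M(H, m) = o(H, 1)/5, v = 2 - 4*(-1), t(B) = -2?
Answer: 1296/25 ≈ 51.840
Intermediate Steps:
v = 6 (v = 2 + 4 = 6)
p(Z, X) = 0
o(z, f) = 36 (o(z, f) = 9*(-1*2 + 6) = 9*(-2 + 6) = 9*4 = 36)
M(H, m) = 36/5
(p(-5, t(0))/7 + M(3, 6))² = (0/7 + 36/5)² = (0*(⅐) + 36/5)² = (0 + 36/5)² = (36/5)² = 1296/25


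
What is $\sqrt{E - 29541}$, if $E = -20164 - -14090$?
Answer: $i \sqrt{35615} \approx 188.72 i$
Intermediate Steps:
$E = -6074$ ($E = -20164 + 14090 = -6074$)
$\sqrt{E - 29541} = \sqrt{-6074 - 29541} = \sqrt{-35615} = i \sqrt{35615}$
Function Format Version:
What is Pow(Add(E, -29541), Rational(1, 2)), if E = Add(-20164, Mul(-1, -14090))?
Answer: Mul(I, Pow(35615, Rational(1, 2))) ≈ Mul(188.72, I)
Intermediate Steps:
E = -6074 (E = Add(-20164, 14090) = -6074)
Pow(Add(E, -29541), Rational(1, 2)) = Pow(Add(-6074, -29541), Rational(1, 2)) = Pow(-35615, Rational(1, 2)) = Mul(I, Pow(35615, Rational(1, 2)))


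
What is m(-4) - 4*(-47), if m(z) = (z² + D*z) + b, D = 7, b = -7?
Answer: 169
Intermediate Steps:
m(z) = -7 + z² + 7*z (m(z) = (z² + 7*z) - 7 = -7 + z² + 7*z)
m(-4) - 4*(-47) = (-7 + (-4)² + 7*(-4)) - 4*(-47) = (-7 + 16 - 28) + 188 = -19 + 188 = 169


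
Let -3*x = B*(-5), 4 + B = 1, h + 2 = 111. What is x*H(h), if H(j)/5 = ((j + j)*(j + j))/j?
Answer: -10900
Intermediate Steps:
h = 109 (h = -2 + 111 = 109)
B = -3 (B = -4 + 1 = -3)
H(j) = 20*j (H(j) = 5*(((j + j)*(j + j))/j) = 5*(((2*j)*(2*j))/j) = 5*((4*j²)/j) = 5*(4*j) = 20*j)
x = -5 (x = -(-1)*(-5) = -⅓*15 = -5)
x*H(h) = -100*109 = -5*2180 = -10900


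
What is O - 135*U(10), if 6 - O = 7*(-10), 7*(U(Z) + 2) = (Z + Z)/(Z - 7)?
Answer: 1522/7 ≈ 217.43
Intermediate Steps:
U(Z) = -2 + 2*Z/(7*(-7 + Z)) (U(Z) = -2 + ((Z + Z)/(Z - 7))/7 = -2 + ((2*Z)/(-7 + Z))/7 = -2 + (2*Z/(-7 + Z))/7 = -2 + 2*Z/(7*(-7 + Z)))
O = 76 (O = 6 - 7*(-10) = 6 - 1*(-70) = 6 + 70 = 76)
O - 135*U(10) = 76 - 270*(49 - 6*10)/(7*(-7 + 10)) = 76 - 270*(49 - 60)/(7*3) = 76 - 270*(-11)/(7*3) = 76 - 135*(-22/21) = 76 + 990/7 = 1522/7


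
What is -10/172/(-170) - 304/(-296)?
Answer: 111149/108188 ≈ 1.0274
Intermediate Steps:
-10/172/(-170) - 304/(-296) = -10*1/172*(-1/170) - 304*(-1/296) = -5/86*(-1/170) + 38/37 = 1/2924 + 38/37 = 111149/108188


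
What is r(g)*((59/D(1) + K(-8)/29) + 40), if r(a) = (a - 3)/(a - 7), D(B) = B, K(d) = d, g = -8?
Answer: 31493/435 ≈ 72.398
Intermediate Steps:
r(a) = (-3 + a)/(-7 + a)
r(g)*((59/D(1) + K(-8)/29) + 40) = ((-3 - 8)/(-7 - 8))*((59/1 - 8/29) + 40) = (-11/(-15))*((59*1 - 8*1/29) + 40) = (-1/15*(-11))*((59 - 8/29) + 40) = 11*(1703/29 + 40)/15 = (11/15)*(2863/29) = 31493/435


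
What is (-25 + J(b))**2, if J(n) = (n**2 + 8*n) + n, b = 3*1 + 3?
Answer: 4225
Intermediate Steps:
b = 6 (b = 3 + 3 = 6)
J(n) = n**2 + 9*n
(-25 + J(b))**2 = (-25 + 6*(9 + 6))**2 = (-25 + 6*15)**2 = (-25 + 90)**2 = 65**2 = 4225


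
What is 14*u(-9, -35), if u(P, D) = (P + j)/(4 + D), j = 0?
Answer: 126/31 ≈ 4.0645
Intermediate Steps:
u(P, D) = P/(4 + D) (u(P, D) = (P + 0)/(4 + D) = P/(4 + D))
14*u(-9, -35) = 14*(-9/(4 - 35)) = 14*(-9/(-31)) = 14*(-9*(-1/31)) = 14*(9/31) = 126/31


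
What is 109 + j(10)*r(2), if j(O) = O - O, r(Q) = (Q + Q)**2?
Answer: 109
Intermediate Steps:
r(Q) = 4*Q**2 (r(Q) = (2*Q)**2 = 4*Q**2)
j(O) = 0
109 + j(10)*r(2) = 109 + 0*(4*2**2) = 109 + 0*(4*4) = 109 + 0*16 = 109 + 0 = 109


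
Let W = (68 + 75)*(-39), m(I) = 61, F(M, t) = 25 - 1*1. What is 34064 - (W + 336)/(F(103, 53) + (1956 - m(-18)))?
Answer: 65374057/1919 ≈ 34067.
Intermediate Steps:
F(M, t) = 24 (F(M, t) = 25 - 1 = 24)
W = -5577 (W = 143*(-39) = -5577)
34064 - (W + 336)/(F(103, 53) + (1956 - m(-18))) = 34064 - (-5577 + 336)/(24 + (1956 - 1*61)) = 34064 - (-5241)/(24 + (1956 - 61)) = 34064 - (-5241)/(24 + 1895) = 34064 - (-5241)/1919 = 34064 - 1*(-5241/1919) = 34064 + 5241/1919 = 65374057/1919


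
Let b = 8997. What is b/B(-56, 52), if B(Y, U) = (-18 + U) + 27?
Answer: 8997/61 ≈ 147.49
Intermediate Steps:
B(Y, U) = 9 + U
b/B(-56, 52) = 8997/(9 + 52) = 8997/61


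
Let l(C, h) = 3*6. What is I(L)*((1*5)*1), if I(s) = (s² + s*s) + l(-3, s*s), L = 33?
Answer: 10980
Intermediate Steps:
l(C, h) = 18
I(s) = 18 + 2*s² (I(s) = (s² + s*s) + 18 = (s² + s²) + 18 = 2*s² + 18 = 18 + 2*s²)
I(L)*((1*5)*1) = (18 + 2*33²)*((1*5)*1) = (18 + 2*1089)*(5*1) = (18 + 2178)*5 = 2196*5 = 10980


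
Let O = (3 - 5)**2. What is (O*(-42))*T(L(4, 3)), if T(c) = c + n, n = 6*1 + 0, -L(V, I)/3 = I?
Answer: 504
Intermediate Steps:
L(V, I) = -3*I
n = 6 (n = 6 + 0 = 6)
T(c) = 6 + c (T(c) = c + 6 = 6 + c)
O = 4 (O = (-2)**2 = 4)
(O*(-42))*T(L(4, 3)) = (4*(-42))*(6 - 3*3) = -168*(6 - 9) = -168*(-3) = 504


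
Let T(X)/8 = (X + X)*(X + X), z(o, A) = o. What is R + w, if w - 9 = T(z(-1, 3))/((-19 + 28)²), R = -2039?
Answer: -164398/81 ≈ -2029.6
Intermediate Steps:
T(X) = 32*X² (T(X) = 8*((X + X)*(X + X)) = 8*((2*X)*(2*X)) = 8*(4*X²) = 32*X²)
w = 761/81 (w = 9 + (32*(-1)²)/((-19 + 28)²) = 9 + (32*1)/(9²) = 9 + 32/81 = 761/81 ≈ 9.3951)
R + w = -2039 + 761/81 = -164398/81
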